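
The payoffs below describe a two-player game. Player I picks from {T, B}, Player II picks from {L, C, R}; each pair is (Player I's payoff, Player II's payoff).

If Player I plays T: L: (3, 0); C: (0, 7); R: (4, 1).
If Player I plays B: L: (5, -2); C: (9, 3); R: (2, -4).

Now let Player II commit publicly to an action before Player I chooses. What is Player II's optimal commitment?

Player I best-responds to each possible Player II move:
- L: Player I compares 3, 5 and picks B; Player II would get -2.
- C: Player I compares 0, 9 and picks B; Player II would get 3.
- R: Player I compares 4, 2 and picks T; Player II would get 1.
Player II's induced payoffs are -2, 3, 1, so Player II commits to C. Subgame-perfect outcome: (B, C) with payoffs (9, 3).

C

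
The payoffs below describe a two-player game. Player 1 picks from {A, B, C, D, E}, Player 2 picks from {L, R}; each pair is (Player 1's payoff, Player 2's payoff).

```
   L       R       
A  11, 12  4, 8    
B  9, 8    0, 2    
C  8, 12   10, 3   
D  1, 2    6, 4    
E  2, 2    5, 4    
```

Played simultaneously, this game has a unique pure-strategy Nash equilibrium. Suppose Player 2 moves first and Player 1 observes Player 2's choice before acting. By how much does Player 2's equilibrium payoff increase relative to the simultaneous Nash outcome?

Player 1 best-responds to each possible Player 2 move:
- L → Player 1 plays A (best of 11, 9, 8, 1, 2); Player 2 gets 12.
- R → Player 1 plays C (best of 4, 0, 10, 6, 5); Player 2 gets 3.
Among 12, 3, the best is 12 at L. Subgame-perfect outcome: (A, L) with payoffs (11, 12).
Now find the simultaneous Nash equilibrium.
Player 1's best replies: L→A; R→C.
Player 2's best replies: A→L; B→L; C→L; D→R; E→R.
Only (A, L) has each player best-responding; Nash payoffs (11, 12).
Player 2's commitment gain: 12 − 12 = 0.

0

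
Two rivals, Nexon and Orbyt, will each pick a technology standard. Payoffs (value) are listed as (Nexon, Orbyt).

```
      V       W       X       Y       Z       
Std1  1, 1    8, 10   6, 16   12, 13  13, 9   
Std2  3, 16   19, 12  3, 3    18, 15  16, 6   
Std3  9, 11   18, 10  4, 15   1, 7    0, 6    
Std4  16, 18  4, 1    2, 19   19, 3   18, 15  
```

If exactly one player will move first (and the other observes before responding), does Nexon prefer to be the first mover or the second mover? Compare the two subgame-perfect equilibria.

If Nexon leads: Orbyt's best replies are Std1→X, Std2→V, Std3→X, Std4→X; Nexon's induced payoffs 6, 3, 4, 2; outcome (Std1, X), payoffs (6, 16).
If Orbyt leads: Nexon's best replies are V→Std4, W→Std2, X→Std1, Y→Std4, Z→Std4; Orbyt's induced payoffs 18, 12, 16, 3, 15; outcome (Std4, V), payoffs (16, 18).
Nexon gets 6 moving first and 16 moving second, so Nexon prefers to move second.

second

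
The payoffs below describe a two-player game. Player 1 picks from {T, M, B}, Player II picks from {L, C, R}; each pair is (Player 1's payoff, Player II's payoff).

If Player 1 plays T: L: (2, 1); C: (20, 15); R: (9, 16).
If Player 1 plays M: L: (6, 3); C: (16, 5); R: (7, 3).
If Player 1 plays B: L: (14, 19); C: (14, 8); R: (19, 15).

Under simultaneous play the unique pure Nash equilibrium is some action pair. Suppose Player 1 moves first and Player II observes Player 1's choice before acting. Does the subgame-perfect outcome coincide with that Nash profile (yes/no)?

no

Player II best-responds to each possible Player 1 move:
- T: BR = R, leader payoff 9.
- M: BR = C, leader payoff 16.
- B: BR = L, leader payoff 14.
Player 1's induced payoffs are 9, 16, 14, so Player 1 commits to M. Subgame-perfect outcome: (M, C) with payoffs (16, 5).
Now find the simultaneous Nash equilibrium.
Player 1's best replies: L→B; C→T; R→B.
Player II's best replies: T→R; M→C; B→L.
The unique mutual best reply is (B, L), giving (14, 19).
Sequential outcome (M, C) differs from the Nash profile (B, L).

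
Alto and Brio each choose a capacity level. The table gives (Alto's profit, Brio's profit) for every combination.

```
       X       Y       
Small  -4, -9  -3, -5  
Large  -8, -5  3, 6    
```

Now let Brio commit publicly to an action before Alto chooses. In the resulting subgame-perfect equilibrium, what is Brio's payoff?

6

Alto best-responds to each possible Brio move:
- X: Alto compares -4, -8 and picks Small; Brio would get -9.
- Y: Alto compares -3, 3 and picks Large; Brio would get 6.
Brio's induced payoffs are -9, 6, so Brio commits to Y. Subgame-perfect outcome: (Large, Y) with payoffs (3, 6).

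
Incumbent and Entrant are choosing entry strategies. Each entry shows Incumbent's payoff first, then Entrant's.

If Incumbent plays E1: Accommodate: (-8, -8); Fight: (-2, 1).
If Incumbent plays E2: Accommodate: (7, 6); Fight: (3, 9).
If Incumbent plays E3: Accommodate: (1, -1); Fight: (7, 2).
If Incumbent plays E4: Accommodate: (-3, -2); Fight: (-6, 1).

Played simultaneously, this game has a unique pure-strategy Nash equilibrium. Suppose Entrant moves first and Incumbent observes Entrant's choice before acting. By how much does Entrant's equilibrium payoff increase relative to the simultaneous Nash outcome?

Backward induction with Entrant moving first.
- Accommodate: BR = E2, leader payoff 6.
- Fight: BR = E3, leader payoff 2.
Among 6, 2, the best is 6 at Accommodate. Subgame-perfect outcome: (E2, Accommodate) with payoffs (7, 6).
Now find the simultaneous Nash equilibrium.
Incumbent's best replies: Accommodate→E2; Fight→E3.
Entrant's best replies: E1→Fight; E2→Fight; E3→Fight; E4→Fight.
Only (E3, Fight) has each player best-responding; Nash payoffs (7, 2).
Entrant's commitment gain: 6 − 2 = 4.

4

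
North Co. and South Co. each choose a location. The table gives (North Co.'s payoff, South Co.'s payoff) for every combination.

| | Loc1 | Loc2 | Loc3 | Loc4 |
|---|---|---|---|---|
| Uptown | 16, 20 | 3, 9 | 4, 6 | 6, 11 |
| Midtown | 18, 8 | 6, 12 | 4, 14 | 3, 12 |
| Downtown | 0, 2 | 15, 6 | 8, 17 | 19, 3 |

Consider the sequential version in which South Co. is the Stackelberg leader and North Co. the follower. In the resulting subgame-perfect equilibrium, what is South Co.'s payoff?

17

Backward induction with South Co. moving first.
- Loc1: BR = Midtown, leader payoff 8.
- Loc2: BR = Downtown, leader payoff 6.
- Loc3: BR = Downtown, leader payoff 17.
- Loc4: BR = Downtown, leader payoff 3.
Maximizing over 8, 6, 17, 3, South Co. chooses Loc3. Subgame-perfect outcome: (Downtown, Loc3) with payoffs (8, 17).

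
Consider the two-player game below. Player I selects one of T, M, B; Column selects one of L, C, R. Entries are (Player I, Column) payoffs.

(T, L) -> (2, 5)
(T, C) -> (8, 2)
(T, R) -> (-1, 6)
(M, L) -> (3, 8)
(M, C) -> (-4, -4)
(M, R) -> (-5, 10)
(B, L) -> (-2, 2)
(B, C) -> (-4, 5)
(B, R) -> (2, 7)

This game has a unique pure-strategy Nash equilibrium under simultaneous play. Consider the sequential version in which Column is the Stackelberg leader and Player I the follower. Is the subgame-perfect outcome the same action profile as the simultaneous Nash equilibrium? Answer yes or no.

no

Work backward from Player I's decision.
- L: Player I compares 2, 3, -2 and picks M; Column would get 8.
- C: Player I compares 8, -4, -4 and picks T; Column would get 2.
- R: Player I compares -1, -5, 2 and picks B; Column would get 7.
Maximizing over 8, 2, 7, Column chooses L. Subgame-perfect outcome: (M, L) with payoffs (3, 8).
Under simultaneous play:
Player I's best replies: L→M; C→T; R→B.
Column's best replies: T→R; M→R; B→R.
Only (B, R) has each player best-responding; Nash payoffs (2, 7).
Sequential outcome (M, L) differs from the Nash profile (B, R).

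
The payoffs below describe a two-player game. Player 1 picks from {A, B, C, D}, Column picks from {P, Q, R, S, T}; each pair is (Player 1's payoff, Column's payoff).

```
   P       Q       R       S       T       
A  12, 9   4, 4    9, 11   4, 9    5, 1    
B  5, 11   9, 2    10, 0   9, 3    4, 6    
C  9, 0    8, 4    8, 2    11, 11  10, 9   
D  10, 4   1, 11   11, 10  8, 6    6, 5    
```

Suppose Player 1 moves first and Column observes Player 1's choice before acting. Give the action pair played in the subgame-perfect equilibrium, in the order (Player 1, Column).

(C, S)

Solve by backward induction (Player 1 leads).
- A: BR = R, leader payoff 9.
- B: BR = P, leader payoff 5.
- C: BR = S, leader payoff 11.
- D: BR = Q, leader payoff 1.
Maximizing over 9, 5, 11, 1, Player 1 chooses C. Subgame-perfect outcome: (C, S) with payoffs (11, 11).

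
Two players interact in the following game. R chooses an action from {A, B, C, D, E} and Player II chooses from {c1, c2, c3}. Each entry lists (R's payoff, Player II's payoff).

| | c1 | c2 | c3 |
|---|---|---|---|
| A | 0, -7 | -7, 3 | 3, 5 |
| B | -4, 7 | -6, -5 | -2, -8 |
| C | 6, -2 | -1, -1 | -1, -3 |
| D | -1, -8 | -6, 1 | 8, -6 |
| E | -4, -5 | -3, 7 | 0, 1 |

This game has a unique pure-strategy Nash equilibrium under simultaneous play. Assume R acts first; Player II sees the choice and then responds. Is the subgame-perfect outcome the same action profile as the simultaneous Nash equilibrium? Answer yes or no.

Work backward from Player II's decision.
- A: Player II compares -7, 3, 5 and picks c3; R would get 3.
- B: Player II compares 7, -5, -8 and picks c1; R would get -4.
- C: Player II compares -2, -1, -3 and picks c2; R would get -1.
- D: Player II compares -8, 1, -6 and picks c2; R would get -6.
- E: Player II compares -5, 7, 1 and picks c2; R would get -3.
Maximizing over 3, -4, -1, -6, -3, R chooses A. Subgame-perfect outcome: (A, c3) with payoffs (3, 5).
For the simultaneous game, intersect best replies.
R's best replies: c1→C; c2→C; c3→D.
Player II's best replies: A→c3; B→c1; C→c2; D→c2; E→c2.
The unique mutual best reply is (C, c2), giving (-1, -1).
Sequential outcome (A, c3) differs from the Nash profile (C, c2).

no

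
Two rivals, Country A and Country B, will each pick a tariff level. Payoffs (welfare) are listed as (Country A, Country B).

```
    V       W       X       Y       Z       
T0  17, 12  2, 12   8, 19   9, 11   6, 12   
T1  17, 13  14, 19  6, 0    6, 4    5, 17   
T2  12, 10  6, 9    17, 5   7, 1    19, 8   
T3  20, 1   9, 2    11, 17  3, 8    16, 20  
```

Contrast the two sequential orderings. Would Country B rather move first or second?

If Country A leads: Country B's best replies are T0→X, T1→W, T2→V, T3→Z; Country A's induced payoffs 8, 14, 12, 16; outcome (T3, Z), payoffs (16, 20).
If Country B leads: Country A's best replies are V→T3, W→T1, X→T2, Y→T0, Z→T2; Country B's induced payoffs 1, 19, 5, 11, 8; outcome (T1, W), payoffs (14, 19).
Country B gets 19 moving first and 20 moving second, so Country B prefers to move second.

second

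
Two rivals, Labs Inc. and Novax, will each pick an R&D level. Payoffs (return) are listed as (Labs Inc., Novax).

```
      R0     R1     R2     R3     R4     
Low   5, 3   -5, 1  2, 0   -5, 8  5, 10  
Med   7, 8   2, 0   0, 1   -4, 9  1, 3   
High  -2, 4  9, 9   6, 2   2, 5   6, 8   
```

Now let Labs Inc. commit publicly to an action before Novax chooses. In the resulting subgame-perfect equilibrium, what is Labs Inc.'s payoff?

9

Solve by backward induction (Labs Inc. leads).
- Low: Novax compares 3, 1, 0, 8, 10 and picks R4; Labs Inc. would get 5.
- Med: Novax compares 8, 0, 1, 9, 3 and picks R3; Labs Inc. would get -4.
- High: Novax compares 4, 9, 2, 5, 8 and picks R1; Labs Inc. would get 9.
Among 5, -4, 9, the best is 9 at High. Subgame-perfect outcome: (High, R1) with payoffs (9, 9).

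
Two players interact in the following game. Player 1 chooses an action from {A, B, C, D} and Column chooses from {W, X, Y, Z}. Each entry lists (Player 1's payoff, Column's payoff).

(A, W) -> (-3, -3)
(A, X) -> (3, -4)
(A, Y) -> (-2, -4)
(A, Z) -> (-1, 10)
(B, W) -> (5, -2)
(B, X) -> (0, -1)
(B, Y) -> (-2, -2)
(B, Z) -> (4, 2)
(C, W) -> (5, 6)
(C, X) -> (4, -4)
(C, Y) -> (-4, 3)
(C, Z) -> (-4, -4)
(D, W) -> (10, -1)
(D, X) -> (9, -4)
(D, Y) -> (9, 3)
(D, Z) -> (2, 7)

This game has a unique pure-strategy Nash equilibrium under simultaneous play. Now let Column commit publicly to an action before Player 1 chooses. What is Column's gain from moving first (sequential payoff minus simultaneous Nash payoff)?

1

Player 1 best-responds to each possible Column move:
- W → Player 1 plays D (best of -3, 5, 5, 10); Column gets -1.
- X → Player 1 plays D (best of 3, 0, 4, 9); Column gets -4.
- Y → Player 1 plays D (best of -2, -2, -4, 9); Column gets 3.
- Z → Player 1 plays B (best of -1, 4, -4, 2); Column gets 2.
Among -1, -4, 3, 2, the best is 3 at Y. Subgame-perfect outcome: (D, Y) with payoffs (9, 3).
Under simultaneous play:
Player 1's best replies: W→D; X→D; Y→D; Z→B.
Column's best replies: A→Z; B→Z; C→W; D→Z.
Only (B, Z) has each player best-responding; Nash payoffs (4, 2).
Column's commitment gain: 3 − 2 = 1.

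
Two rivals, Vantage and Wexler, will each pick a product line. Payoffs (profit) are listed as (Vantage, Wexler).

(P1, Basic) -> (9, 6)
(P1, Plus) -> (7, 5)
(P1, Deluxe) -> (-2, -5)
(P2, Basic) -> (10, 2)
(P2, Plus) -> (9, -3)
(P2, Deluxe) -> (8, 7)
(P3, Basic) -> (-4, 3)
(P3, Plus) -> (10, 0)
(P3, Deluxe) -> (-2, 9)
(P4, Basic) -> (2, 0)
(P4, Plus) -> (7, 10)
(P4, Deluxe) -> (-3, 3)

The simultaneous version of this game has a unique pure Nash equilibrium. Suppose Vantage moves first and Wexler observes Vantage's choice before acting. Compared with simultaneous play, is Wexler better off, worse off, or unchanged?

Backward induction with Vantage moving first.
- P1: Wexler compares 6, 5, -5 and picks Basic; Vantage would get 9.
- P2: Wexler compares 2, -3, 7 and picks Deluxe; Vantage would get 8.
- P3: Wexler compares 3, 0, 9 and picks Deluxe; Vantage would get -2.
- P4: Wexler compares 0, 10, 3 and picks Plus; Vantage would get 7.
Maximizing over 9, 8, -2, 7, Vantage chooses P1. Subgame-perfect outcome: (P1, Basic) with payoffs (9, 6).
Under simultaneous play:
Vantage's best replies: Basic→P2; Plus→P3; Deluxe→P2.
Wexler's best replies: P1→Basic; P2→Deluxe; P3→Deluxe; P4→Plus.
The unique mutual best reply is (P2, Deluxe), giving (8, 7).
Wexler earns 6 sequentially versus 7 at the Nash outcome: worse off.

worse off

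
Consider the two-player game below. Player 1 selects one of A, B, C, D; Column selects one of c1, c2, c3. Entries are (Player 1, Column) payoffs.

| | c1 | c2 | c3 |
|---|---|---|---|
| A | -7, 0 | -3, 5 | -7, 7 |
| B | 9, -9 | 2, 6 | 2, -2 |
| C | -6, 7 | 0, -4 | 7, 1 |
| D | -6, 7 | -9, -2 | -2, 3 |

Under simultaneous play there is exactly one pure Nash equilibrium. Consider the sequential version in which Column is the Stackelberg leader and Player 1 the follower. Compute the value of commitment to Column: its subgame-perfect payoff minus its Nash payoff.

0

Work backward from Player 1's decision.
- c1: BR = B, leader payoff -9.
- c2: BR = B, leader payoff 6.
- c3: BR = C, leader payoff 1.
Column's induced payoffs are -9, 6, 1, so Column commits to c2. Subgame-perfect outcome: (B, c2) with payoffs (2, 6).
Under simultaneous play:
Player 1's best replies: c1→B; c2→B; c3→C.
Column's best replies: A→c3; B→c2; C→c1; D→c1.
Only (B, c2) has each player best-responding; Nash payoffs (2, 6).
Column's commitment gain: 6 − 6 = 0.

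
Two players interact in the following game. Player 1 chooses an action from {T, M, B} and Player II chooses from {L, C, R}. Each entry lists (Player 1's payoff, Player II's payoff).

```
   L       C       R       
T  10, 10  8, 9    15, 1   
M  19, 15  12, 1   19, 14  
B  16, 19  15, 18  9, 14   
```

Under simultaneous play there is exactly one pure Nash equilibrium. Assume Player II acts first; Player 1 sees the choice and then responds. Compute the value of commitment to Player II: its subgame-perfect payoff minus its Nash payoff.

Backward induction with Player II moving first.
- L: Player 1 compares 10, 19, 16 and picks M; Player II would get 15.
- C: Player 1 compares 8, 12, 15 and picks B; Player II would get 18.
- R: Player 1 compares 15, 19, 9 and picks M; Player II would get 14.
Maximizing over 15, 18, 14, Player II chooses C. Subgame-perfect outcome: (B, C) with payoffs (15, 18).
Under simultaneous play:
Player 1's best replies: L→M; C→B; R→M.
Player II's best replies: T→L; M→L; B→L.
Only (M, L) has each player best-responding; Nash payoffs (19, 15).
Player II's commitment gain: 18 − 15 = 3.

3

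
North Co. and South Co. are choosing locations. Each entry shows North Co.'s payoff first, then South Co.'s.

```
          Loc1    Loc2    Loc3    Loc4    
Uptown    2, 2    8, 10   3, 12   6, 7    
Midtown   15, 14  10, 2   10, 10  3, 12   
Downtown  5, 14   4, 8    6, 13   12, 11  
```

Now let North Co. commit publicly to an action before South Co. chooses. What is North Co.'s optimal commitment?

Midtown

South Co. best-responds to each possible North Co. move:
- Uptown → South Co. plays Loc3 (best of 2, 10, 12, 7); North Co. gets 3.
- Midtown → South Co. plays Loc1 (best of 14, 2, 10, 12); North Co. gets 15.
- Downtown → South Co. plays Loc1 (best of 14, 8, 13, 11); North Co. gets 5.
North Co.'s induced payoffs are 3, 15, 5, so North Co. commits to Midtown. Subgame-perfect outcome: (Midtown, Loc1) with payoffs (15, 14).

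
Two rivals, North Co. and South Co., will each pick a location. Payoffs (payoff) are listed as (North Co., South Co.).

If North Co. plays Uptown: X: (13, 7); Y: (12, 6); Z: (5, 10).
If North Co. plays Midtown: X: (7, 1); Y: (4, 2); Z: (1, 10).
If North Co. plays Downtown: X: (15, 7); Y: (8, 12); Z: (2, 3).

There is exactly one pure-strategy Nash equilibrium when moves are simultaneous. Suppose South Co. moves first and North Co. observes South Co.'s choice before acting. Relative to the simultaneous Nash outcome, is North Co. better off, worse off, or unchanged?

Backward induction with South Co. moving first.
- X → North Co. plays Downtown (best of 13, 7, 15); South Co. gets 7.
- Y → North Co. plays Uptown (best of 12, 4, 8); South Co. gets 6.
- Z → North Co. plays Uptown (best of 5, 1, 2); South Co. gets 10.
Maximizing over 7, 6, 10, South Co. chooses Z. Subgame-perfect outcome: (Uptown, Z) with payoffs (5, 10).
Now find the simultaneous Nash equilibrium.
North Co.'s best replies: X→Downtown; Y→Uptown; Z→Uptown.
South Co.'s best replies: Uptown→Z; Midtown→Z; Downtown→Y.
Only (Uptown, Z) has each player best-responding; Nash payoffs (5, 10).
North Co. earns 5 sequentially versus 5 at the Nash outcome: unchanged.

unchanged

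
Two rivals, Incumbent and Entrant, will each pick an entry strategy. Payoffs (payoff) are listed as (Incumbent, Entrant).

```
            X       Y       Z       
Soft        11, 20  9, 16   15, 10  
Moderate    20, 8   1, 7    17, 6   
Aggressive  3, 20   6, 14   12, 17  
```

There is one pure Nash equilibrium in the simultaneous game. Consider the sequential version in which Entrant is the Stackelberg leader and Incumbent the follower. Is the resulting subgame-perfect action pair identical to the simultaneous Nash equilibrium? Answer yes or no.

no

Solve by backward induction (Entrant leads).
- X → Incumbent plays Moderate (best of 11, 20, 3); Entrant gets 8.
- Y → Incumbent plays Soft (best of 9, 1, 6); Entrant gets 16.
- Z → Incumbent plays Moderate (best of 15, 17, 12); Entrant gets 6.
Entrant's induced payoffs are 8, 16, 6, so Entrant commits to Y. Subgame-perfect outcome: (Soft, Y) with payoffs (9, 16).
For the simultaneous game, intersect best replies.
Incumbent's best replies: X→Moderate; Y→Soft; Z→Moderate.
Entrant's best replies: Soft→X; Moderate→X; Aggressive→X.
Only (Moderate, X) has each player best-responding; Nash payoffs (20, 8).
Sequential outcome (Soft, Y) differs from the Nash profile (Moderate, X).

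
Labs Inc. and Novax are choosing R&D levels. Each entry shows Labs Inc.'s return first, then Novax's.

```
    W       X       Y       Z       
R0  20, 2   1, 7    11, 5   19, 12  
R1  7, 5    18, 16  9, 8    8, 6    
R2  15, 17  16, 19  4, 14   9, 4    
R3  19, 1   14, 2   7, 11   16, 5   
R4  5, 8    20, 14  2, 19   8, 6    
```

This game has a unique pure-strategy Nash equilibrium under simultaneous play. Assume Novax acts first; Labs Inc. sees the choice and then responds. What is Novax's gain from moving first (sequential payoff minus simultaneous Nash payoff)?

2

Solve by backward induction (Novax leads).
- W → Labs Inc. plays R0 (best of 20, 7, 15, 19, 5); Novax gets 2.
- X → Labs Inc. plays R4 (best of 1, 18, 16, 14, 20); Novax gets 14.
- Y → Labs Inc. plays R0 (best of 11, 9, 4, 7, 2); Novax gets 5.
- Z → Labs Inc. plays R0 (best of 19, 8, 9, 16, 8); Novax gets 12.
Maximizing over 2, 14, 5, 12, Novax chooses X. Subgame-perfect outcome: (R4, X) with payoffs (20, 14).
Under simultaneous play:
Labs Inc.'s best replies: W→R0; X→R4; Y→R0; Z→R0.
Novax's best replies: R0→Z; R1→X; R2→X; R3→Y; R4→Y.
Only (R0, Z) has each player best-responding; Nash payoffs (19, 12).
Novax's commitment gain: 14 − 12 = 2.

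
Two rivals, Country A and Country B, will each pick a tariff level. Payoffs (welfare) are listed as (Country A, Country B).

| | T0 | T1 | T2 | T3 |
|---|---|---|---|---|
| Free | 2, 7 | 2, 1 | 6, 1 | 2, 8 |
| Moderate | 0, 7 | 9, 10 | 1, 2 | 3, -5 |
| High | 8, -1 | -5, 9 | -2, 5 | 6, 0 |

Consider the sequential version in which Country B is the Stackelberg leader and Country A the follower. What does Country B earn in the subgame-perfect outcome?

Solve by backward induction (Country B leads).
- T0: Country A compares 2, 0, 8 and picks High; Country B would get -1.
- T1: Country A compares 2, 9, -5 and picks Moderate; Country B would get 10.
- T2: Country A compares 6, 1, -2 and picks Free; Country B would get 1.
- T3: Country A compares 2, 3, 6 and picks High; Country B would get 0.
Country B's induced payoffs are -1, 10, 1, 0, so Country B commits to T1. Subgame-perfect outcome: (Moderate, T1) with payoffs (9, 10).

10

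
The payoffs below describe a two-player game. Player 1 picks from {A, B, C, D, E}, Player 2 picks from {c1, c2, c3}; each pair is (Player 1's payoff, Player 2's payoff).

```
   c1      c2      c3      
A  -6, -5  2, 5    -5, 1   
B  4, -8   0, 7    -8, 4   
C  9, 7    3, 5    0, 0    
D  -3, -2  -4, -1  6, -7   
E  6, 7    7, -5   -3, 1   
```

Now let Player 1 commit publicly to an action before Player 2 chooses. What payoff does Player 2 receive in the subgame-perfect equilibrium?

Backward induction with Player 1 moving first.
- A: BR = c2, leader payoff 2.
- B: BR = c2, leader payoff 0.
- C: BR = c1, leader payoff 9.
- D: BR = c2, leader payoff -4.
- E: BR = c1, leader payoff 6.
Maximizing over 2, 0, 9, -4, 6, Player 1 chooses C. Subgame-perfect outcome: (C, c1) with payoffs (9, 7).

7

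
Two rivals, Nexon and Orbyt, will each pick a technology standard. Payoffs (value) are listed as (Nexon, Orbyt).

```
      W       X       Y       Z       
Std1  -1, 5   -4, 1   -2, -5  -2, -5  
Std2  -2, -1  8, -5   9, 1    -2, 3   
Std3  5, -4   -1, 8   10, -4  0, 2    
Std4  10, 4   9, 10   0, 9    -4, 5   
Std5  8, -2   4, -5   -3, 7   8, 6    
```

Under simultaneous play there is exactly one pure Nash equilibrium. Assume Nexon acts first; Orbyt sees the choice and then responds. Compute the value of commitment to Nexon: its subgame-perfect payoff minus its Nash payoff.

Solve by backward induction (Nexon leads).
- Std1: Orbyt compares 5, 1, -5, -5 and picks W; Nexon would get -1.
- Std2: Orbyt compares -1, -5, 1, 3 and picks Z; Nexon would get -2.
- Std3: Orbyt compares -4, 8, -4, 2 and picks X; Nexon would get -1.
- Std4: Orbyt compares 4, 10, 9, 5 and picks X; Nexon would get 9.
- Std5: Orbyt compares -2, -5, 7, 6 and picks Y; Nexon would get -3.
Among -1, -2, -1, 9, -3, the best is 9 at Std4. Subgame-perfect outcome: (Std4, X) with payoffs (9, 10).
Now find the simultaneous Nash equilibrium.
Nexon's best replies: W→Std4; X→Std4; Y→Std3; Z→Std5.
Orbyt's best replies: Std1→W; Std2→Z; Std3→X; Std4→X; Std5→Y.
The unique mutual best reply is (Std4, X), giving (9, 10).
Nexon's commitment gain: 9 − 9 = 0.

0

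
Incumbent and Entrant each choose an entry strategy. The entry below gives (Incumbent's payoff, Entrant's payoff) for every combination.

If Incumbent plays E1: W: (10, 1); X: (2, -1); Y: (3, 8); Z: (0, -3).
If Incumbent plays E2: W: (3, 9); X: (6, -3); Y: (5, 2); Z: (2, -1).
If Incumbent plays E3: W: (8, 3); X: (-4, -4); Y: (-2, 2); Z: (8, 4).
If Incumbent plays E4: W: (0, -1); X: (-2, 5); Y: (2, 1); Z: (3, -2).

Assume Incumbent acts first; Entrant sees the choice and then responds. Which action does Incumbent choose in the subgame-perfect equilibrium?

E3

Entrant best-responds to each possible Incumbent move:
- E1 → Entrant plays Y (best of 1, -1, 8, -3); Incumbent gets 3.
- E2 → Entrant plays W (best of 9, -3, 2, -1); Incumbent gets 3.
- E3 → Entrant plays Z (best of 3, -4, 2, 4); Incumbent gets 8.
- E4 → Entrant plays X (best of -1, 5, 1, -2); Incumbent gets -2.
Maximizing over 3, 3, 8, -2, Incumbent chooses E3. Subgame-perfect outcome: (E3, Z) with payoffs (8, 4).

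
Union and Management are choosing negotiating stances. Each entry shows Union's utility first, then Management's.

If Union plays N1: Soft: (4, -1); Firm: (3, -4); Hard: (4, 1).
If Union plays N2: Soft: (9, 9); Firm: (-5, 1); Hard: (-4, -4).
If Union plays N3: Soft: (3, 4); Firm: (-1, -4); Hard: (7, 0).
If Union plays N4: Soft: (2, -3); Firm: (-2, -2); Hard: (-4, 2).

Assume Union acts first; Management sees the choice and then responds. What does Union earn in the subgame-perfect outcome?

Work backward from Management's decision.
- N1 → Management plays Hard (best of -1, -4, 1); Union gets 4.
- N2 → Management plays Soft (best of 9, 1, -4); Union gets 9.
- N3 → Management plays Soft (best of 4, -4, 0); Union gets 3.
- N4 → Management plays Hard (best of -3, -2, 2); Union gets -4.
Maximizing over 4, 9, 3, -4, Union chooses N2. Subgame-perfect outcome: (N2, Soft) with payoffs (9, 9).

9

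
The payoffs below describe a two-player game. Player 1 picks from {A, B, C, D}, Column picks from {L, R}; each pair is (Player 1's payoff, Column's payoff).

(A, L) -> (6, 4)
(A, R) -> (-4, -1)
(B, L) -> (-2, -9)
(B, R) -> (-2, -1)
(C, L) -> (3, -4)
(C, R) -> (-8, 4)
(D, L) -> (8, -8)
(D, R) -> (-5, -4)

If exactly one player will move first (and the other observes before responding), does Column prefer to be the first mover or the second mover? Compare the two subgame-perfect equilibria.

If Player 1 leads: Column's best replies are A→L, B→R, C→R, D→R; Player 1's induced payoffs 6, -2, -8, -5; outcome (A, L), payoffs (6, 4).
If Column leads: Player 1's best replies are L→D, R→B; Column's induced payoffs -8, -1; outcome (B, R), payoffs (-2, -1).
Column gets -1 moving first and 4 moving second, so Column prefers to move second.

second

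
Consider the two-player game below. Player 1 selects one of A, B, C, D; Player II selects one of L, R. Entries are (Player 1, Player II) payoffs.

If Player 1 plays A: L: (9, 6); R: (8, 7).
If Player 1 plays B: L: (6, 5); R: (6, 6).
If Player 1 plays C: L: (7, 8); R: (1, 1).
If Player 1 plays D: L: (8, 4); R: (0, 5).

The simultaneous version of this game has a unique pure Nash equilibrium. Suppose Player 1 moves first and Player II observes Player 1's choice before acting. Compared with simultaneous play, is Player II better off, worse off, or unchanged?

unchanged

Solve by backward induction (Player 1 leads).
- A: BR = R, leader payoff 8.
- B: BR = R, leader payoff 6.
- C: BR = L, leader payoff 7.
- D: BR = R, leader payoff 0.
Maximizing over 8, 6, 7, 0, Player 1 chooses A. Subgame-perfect outcome: (A, R) with payoffs (8, 7).
For the simultaneous game, intersect best replies.
Player 1's best replies: L→A; R→A.
Player II's best replies: A→R; B→R; C→L; D→R.
Only (A, R) has each player best-responding; Nash payoffs (8, 7).
Player II earns 7 sequentially versus 7 at the Nash outcome: unchanged.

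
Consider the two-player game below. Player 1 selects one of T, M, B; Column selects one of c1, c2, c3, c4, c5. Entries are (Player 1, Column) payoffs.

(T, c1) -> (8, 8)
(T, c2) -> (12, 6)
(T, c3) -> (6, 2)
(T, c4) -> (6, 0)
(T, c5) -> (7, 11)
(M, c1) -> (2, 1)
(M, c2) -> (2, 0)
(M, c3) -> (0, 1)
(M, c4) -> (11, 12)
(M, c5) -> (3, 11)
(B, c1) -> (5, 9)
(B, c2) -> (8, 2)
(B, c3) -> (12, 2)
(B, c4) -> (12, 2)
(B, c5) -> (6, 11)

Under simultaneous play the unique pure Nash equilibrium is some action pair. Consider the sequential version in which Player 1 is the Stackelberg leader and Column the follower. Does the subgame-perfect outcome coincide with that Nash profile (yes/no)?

Column best-responds to each possible Player 1 move:
- T → Column plays c5 (best of 8, 6, 2, 0, 11); Player 1 gets 7.
- M → Column plays c4 (best of 1, 0, 1, 12, 11); Player 1 gets 11.
- B → Column plays c5 (best of 9, 2, 2, 2, 11); Player 1 gets 6.
Maximizing over 7, 11, 6, Player 1 chooses M. Subgame-perfect outcome: (M, c4) with payoffs (11, 12).
Under simultaneous play:
Player 1's best replies: c1→T; c2→T; c3→B; c4→B; c5→T.
Column's best replies: T→c5; M→c4; B→c5.
The unique mutual best reply is (T, c5), giving (7, 11).
Sequential outcome (M, c4) differs from the Nash profile (T, c5).

no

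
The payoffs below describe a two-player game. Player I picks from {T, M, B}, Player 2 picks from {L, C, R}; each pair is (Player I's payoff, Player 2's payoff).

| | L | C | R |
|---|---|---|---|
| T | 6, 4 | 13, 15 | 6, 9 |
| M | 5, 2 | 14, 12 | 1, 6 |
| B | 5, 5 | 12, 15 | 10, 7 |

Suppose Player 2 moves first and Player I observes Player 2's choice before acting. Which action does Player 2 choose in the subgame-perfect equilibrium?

C

Work backward from Player I's decision.
- L: Player I compares 6, 5, 5 and picks T; Player 2 would get 4.
- C: Player I compares 13, 14, 12 and picks M; Player 2 would get 12.
- R: Player I compares 6, 1, 10 and picks B; Player 2 would get 7.
Maximizing over 4, 12, 7, Player 2 chooses C. Subgame-perfect outcome: (M, C) with payoffs (14, 12).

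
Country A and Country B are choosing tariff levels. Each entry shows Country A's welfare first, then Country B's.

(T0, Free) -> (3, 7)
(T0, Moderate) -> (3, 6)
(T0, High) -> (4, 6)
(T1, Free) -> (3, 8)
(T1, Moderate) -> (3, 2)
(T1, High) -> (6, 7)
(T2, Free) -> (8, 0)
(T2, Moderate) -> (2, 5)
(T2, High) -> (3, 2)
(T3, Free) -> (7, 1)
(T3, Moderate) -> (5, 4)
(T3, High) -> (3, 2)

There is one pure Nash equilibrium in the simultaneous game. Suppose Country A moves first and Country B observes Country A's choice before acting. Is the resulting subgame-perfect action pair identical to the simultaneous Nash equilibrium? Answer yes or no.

yes

Backward induction with Country A moving first.
- T0 → Country B plays Free (best of 7, 6, 6); Country A gets 3.
- T1 → Country B plays Free (best of 8, 2, 7); Country A gets 3.
- T2 → Country B plays Moderate (best of 0, 5, 2); Country A gets 2.
- T3 → Country B plays Moderate (best of 1, 4, 2); Country A gets 5.
Maximizing over 3, 3, 2, 5, Country A chooses T3. Subgame-perfect outcome: (T3, Moderate) with payoffs (5, 4).
For the simultaneous game, intersect best replies.
Country A's best replies: Free→T2; Moderate→T3; High→T1.
Country B's best replies: T0→Free; T1→Free; T2→Moderate; T3→Moderate.
The unique mutual best reply is (T3, Moderate), giving (5, 4).
Sequential outcome (T3, Moderate) coincides with the Nash profile (T3, Moderate).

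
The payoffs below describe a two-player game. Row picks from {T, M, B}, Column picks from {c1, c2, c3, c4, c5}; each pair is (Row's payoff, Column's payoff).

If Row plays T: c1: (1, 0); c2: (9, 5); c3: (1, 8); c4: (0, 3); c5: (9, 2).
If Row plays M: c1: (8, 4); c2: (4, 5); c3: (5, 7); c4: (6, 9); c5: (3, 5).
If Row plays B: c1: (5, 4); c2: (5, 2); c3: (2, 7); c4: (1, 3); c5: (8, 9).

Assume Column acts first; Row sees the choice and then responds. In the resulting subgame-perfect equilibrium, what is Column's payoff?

9

Work backward from Row's decision.
- c1 → Row plays M (best of 1, 8, 5); Column gets 4.
- c2 → Row plays T (best of 9, 4, 5); Column gets 5.
- c3 → Row plays M (best of 1, 5, 2); Column gets 7.
- c4 → Row plays M (best of 0, 6, 1); Column gets 9.
- c5 → Row plays T (best of 9, 3, 8); Column gets 2.
Maximizing over 4, 5, 7, 9, 2, Column chooses c4. Subgame-perfect outcome: (M, c4) with payoffs (6, 9).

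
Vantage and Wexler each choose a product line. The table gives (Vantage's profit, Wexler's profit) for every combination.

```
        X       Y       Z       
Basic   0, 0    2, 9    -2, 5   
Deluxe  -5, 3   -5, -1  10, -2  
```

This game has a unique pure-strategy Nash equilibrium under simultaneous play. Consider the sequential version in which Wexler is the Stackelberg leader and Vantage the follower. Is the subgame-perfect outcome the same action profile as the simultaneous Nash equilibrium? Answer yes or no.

yes

Backward induction with Wexler moving first.
- X → Vantage plays Basic (best of 0, -5); Wexler gets 0.
- Y → Vantage plays Basic (best of 2, -5); Wexler gets 9.
- Z → Vantage plays Deluxe (best of -2, 10); Wexler gets -2.
Maximizing over 0, 9, -2, Wexler chooses Y. Subgame-perfect outcome: (Basic, Y) with payoffs (2, 9).
Now find the simultaneous Nash equilibrium.
Vantage's best replies: X→Basic; Y→Basic; Z→Deluxe.
Wexler's best replies: Basic→Y; Deluxe→X.
The unique mutual best reply is (Basic, Y), giving (2, 9).
Sequential outcome (Basic, Y) coincides with the Nash profile (Basic, Y).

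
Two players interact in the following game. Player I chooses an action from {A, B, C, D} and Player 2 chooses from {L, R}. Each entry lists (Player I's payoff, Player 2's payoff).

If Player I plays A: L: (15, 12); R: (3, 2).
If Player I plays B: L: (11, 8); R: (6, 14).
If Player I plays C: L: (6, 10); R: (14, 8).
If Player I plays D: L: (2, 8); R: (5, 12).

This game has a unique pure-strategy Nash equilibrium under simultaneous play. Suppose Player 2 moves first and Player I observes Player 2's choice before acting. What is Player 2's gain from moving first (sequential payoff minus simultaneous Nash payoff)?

Solve by backward induction (Player 2 leads).
- L → Player I plays A (best of 15, 11, 6, 2); Player 2 gets 12.
- R → Player I plays C (best of 3, 6, 14, 5); Player 2 gets 8.
Among 12, 8, the best is 12 at L. Subgame-perfect outcome: (A, L) with payoffs (15, 12).
Now find the simultaneous Nash equilibrium.
Player I's best replies: L→A; R→C.
Player 2's best replies: A→L; B→R; C→L; D→R.
The unique mutual best reply is (A, L), giving (15, 12).
Player 2's commitment gain: 12 − 12 = 0.

0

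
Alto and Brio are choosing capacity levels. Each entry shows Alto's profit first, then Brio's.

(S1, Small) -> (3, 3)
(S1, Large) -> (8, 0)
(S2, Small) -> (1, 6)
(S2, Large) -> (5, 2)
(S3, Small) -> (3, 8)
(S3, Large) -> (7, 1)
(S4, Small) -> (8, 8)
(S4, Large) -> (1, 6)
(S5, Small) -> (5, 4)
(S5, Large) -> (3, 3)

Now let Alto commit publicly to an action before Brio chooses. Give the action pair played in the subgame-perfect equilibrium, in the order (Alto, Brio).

Backward induction with Alto moving first.
- S1: Brio compares 3, 0 and picks Small; Alto would get 3.
- S2: Brio compares 6, 2 and picks Small; Alto would get 1.
- S3: Brio compares 8, 1 and picks Small; Alto would get 3.
- S4: Brio compares 8, 6 and picks Small; Alto would get 8.
- S5: Brio compares 4, 3 and picks Small; Alto would get 5.
Alto's induced payoffs are 3, 1, 3, 8, 5, so Alto commits to S4. Subgame-perfect outcome: (S4, Small) with payoffs (8, 8).

(S4, Small)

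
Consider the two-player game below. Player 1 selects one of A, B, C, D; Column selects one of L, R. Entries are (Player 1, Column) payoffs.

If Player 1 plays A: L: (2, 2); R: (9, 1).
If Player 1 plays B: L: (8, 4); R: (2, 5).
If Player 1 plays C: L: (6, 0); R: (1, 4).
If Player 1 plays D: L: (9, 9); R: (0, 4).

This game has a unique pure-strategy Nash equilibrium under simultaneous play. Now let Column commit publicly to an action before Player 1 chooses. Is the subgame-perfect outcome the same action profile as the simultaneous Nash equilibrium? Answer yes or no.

Backward induction with Column moving first.
- L: Player 1 compares 2, 8, 6, 9 and picks D; Column would get 9.
- R: Player 1 compares 9, 2, 1, 0 and picks A; Column would get 1.
Column's induced payoffs are 9, 1, so Column commits to L. Subgame-perfect outcome: (D, L) with payoffs (9, 9).
Now find the simultaneous Nash equilibrium.
Player 1's best replies: L→D; R→A.
Column's best replies: A→L; B→R; C→R; D→L.
Only (D, L) has each player best-responding; Nash payoffs (9, 9).
Sequential outcome (D, L) coincides with the Nash profile (D, L).

yes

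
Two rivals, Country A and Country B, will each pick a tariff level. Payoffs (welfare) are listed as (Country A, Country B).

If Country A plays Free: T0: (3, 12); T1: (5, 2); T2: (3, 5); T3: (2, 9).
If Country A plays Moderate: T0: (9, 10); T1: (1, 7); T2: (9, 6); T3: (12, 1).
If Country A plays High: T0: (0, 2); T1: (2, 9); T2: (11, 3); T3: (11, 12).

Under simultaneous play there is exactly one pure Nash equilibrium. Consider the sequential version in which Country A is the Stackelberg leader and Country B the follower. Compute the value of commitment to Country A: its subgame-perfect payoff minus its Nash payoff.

Backward induction with Country A moving first.
- Free: Country B compares 12, 2, 5, 9 and picks T0; Country A would get 3.
- Moderate: Country B compares 10, 7, 6, 1 and picks T0; Country A would get 9.
- High: Country B compares 2, 9, 3, 12 and picks T3; Country A would get 11.
Among 3, 9, 11, the best is 11 at High. Subgame-perfect outcome: (High, T3) with payoffs (11, 12).
Now find the simultaneous Nash equilibrium.
Country A's best replies: T0→Moderate; T1→Free; T2→High; T3→Moderate.
Country B's best replies: Free→T0; Moderate→T0; High→T3.
Only (Moderate, T0) has each player best-responding; Nash payoffs (9, 10).
Country A's commitment gain: 11 − 9 = 2.

2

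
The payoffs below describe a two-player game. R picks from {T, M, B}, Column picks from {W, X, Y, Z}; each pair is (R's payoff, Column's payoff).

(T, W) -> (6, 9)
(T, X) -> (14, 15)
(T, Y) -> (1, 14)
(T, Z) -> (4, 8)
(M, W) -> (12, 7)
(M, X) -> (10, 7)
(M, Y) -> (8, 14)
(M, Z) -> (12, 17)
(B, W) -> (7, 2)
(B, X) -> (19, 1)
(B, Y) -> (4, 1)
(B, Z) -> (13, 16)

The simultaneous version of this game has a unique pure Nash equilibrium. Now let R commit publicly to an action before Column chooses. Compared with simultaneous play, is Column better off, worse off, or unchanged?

worse off

Column best-responds to each possible R move:
- T → Column plays X (best of 9, 15, 14, 8); R gets 14.
- M → Column plays Z (best of 7, 7, 14, 17); R gets 12.
- B → Column plays Z (best of 2, 1, 1, 16); R gets 13.
R's induced payoffs are 14, 12, 13, so R commits to T. Subgame-perfect outcome: (T, X) with payoffs (14, 15).
Under simultaneous play:
R's best replies: W→M; X→B; Y→M; Z→B.
Column's best replies: T→X; M→Z; B→Z.
The unique mutual best reply is (B, Z), giving (13, 16).
Column earns 15 sequentially versus 16 at the Nash outcome: worse off.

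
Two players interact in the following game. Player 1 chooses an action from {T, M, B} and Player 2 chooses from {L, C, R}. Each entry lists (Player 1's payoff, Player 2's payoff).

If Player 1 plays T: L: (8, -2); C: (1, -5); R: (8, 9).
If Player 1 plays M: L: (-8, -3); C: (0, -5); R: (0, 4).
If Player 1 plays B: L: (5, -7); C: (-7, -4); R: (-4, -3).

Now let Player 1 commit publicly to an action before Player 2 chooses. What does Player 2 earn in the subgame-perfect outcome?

Player 2 best-responds to each possible Player 1 move:
- T: BR = R, leader payoff 8.
- M: BR = R, leader payoff 0.
- B: BR = R, leader payoff -4.
Player 1's induced payoffs are 8, 0, -4, so Player 1 commits to T. Subgame-perfect outcome: (T, R) with payoffs (8, 9).

9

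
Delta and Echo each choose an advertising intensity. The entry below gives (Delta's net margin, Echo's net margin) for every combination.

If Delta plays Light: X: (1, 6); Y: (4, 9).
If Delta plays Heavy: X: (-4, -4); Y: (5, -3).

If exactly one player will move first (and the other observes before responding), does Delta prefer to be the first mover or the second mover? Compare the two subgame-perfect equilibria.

first

If Delta leads: Echo's best replies are Light→Y, Heavy→Y; Delta's induced payoffs 4, 5; outcome (Heavy, Y), payoffs (5, -3).
If Echo leads: Delta's best replies are X→Light, Y→Heavy; Echo's induced payoffs 6, -3; outcome (Light, X), payoffs (1, 6).
Delta gets 5 moving first and 1 moving second, so Delta prefers to move first.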